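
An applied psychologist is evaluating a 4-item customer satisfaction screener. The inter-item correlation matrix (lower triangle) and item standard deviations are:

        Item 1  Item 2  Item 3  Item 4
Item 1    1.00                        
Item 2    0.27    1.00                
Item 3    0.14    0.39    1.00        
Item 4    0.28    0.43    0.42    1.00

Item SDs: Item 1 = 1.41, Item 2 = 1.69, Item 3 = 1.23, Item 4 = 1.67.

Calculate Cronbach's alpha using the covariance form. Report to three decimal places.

α = 0.656

Σσ²ᵢ = 1.41² + 1.69² + 1.23² + 1.67² = 9.1460
Covariances σ_ij = r_ij · s_i · s_j:
  σ(Item 1,Item 2) = 0.27 × 1.41 × 1.69 = 0.6434
  σ(Item 1,Item 3) = 0.14 × 1.41 × 1.23 = 0.2428
  σ(Item 1,Item 4) = 0.28 × 1.41 × 1.67 = 0.6593
  σ(Item 2,Item 3) = 0.39 × 1.69 × 1.23 = 0.8107
  σ(Item 2,Item 4) = 0.43 × 1.69 × 1.67 = 1.2136
  σ(Item 3,Item 4) = 0.42 × 1.23 × 1.67 = 0.8627
σ²_T = Σσ²ᵢ + 2·Σσ_ij = 9.1460 + 2 × 4.4325 = 18.0110
α = (4/3)·(1 − 9.1460/18.0110) = 0.656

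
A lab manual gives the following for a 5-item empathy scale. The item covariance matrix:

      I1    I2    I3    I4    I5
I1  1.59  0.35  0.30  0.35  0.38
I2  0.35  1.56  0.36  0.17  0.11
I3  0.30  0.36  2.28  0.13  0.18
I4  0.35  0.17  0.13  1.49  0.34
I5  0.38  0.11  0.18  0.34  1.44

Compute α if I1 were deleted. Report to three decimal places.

Remaining items: I2, I3, I4, I5 (k = 4).
Σσᵢ² = 1.56 + 2.28 + 1.49 + 1.44 = 6.77
total variance = 6.77 + 2 × 1.29 = 9.35
α (item deleted) = (4/3)·(1 − 6.77/9.35) = 0.368

α = 0.368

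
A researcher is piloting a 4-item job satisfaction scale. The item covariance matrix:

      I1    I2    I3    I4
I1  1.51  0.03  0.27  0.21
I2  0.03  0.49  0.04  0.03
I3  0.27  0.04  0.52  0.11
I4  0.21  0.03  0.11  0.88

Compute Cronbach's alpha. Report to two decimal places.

Cronbach's alpha = 0.38

ΣVar(i) = 1.51 + 0.49 + 0.52 + 0.88 = 3.40
Sum of off-diagonal covariances = 0.69
σ²_total = 3.40 + 2 × 0.69 = 4.78
α = (k/(k−1))·(1 − ΣVar(i)/σ²_total) = (4/3)·(1 − 3.40/4.78) = 0.38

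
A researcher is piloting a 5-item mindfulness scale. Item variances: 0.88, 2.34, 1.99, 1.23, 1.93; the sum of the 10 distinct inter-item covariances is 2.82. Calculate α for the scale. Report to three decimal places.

Σσᵢ² = 0.88 + 2.34 + 1.99 + 1.23 + 1.93 = 8.37
Sum of distinct covariances = 2.82
Var(T) = Σσᵢ² + 2·Σcov = 8.37 + 2 × 2.82 = 14.01
α = (5/4)·(1 − 8.37/14.01) = 0.503

α = 0.503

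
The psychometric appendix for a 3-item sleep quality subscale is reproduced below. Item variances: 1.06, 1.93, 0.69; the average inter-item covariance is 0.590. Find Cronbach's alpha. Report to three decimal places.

Cronbach's alpha = 0.735

Σσ²ᵢ = 1.06 + 1.93 + 0.69 = 3.68
Sum of the 3 distinct covariances = 3 × 0.590 = 1.770
total variance = Σσ²ᵢ + 2·Σcov = 3.68 + 2 × 1.770 = 7.220
α = (3/2)·(1 − 3.68/7.220) = 0.735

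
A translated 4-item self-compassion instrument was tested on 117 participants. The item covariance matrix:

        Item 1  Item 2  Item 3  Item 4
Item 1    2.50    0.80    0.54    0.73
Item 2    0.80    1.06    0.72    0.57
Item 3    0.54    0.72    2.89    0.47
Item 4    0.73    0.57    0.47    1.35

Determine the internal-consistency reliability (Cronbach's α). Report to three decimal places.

Σσ²ᵢ = 2.50 + 1.06 + 2.89 + 1.35 = 7.80
Sum of off-diagonal covariances = 3.83
σ²_T = 7.80 + 2 × 3.83 = 15.46
α = (k/(k−1))·(1 − Σσ²ᵢ/σ²_T) = (4/3)·(1 − 7.80/15.46) = 0.661

Cronbach's α = 0.661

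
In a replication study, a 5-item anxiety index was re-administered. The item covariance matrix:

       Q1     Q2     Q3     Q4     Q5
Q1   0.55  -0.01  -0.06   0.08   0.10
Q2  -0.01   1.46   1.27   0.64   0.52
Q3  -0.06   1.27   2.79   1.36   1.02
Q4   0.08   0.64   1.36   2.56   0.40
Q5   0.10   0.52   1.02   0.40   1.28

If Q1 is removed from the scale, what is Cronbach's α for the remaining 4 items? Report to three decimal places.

α = 0.751

Remaining items: Q2, Q3, Q4, Q5 (k = 4).
Σσᵢ² = 1.46 + 2.79 + 2.56 + 1.28 = 8.09
σ²_T = 8.09 + 2 × 5.21 = 18.51
α (item deleted) = (4/3)·(1 − 8.09/18.51) = 0.751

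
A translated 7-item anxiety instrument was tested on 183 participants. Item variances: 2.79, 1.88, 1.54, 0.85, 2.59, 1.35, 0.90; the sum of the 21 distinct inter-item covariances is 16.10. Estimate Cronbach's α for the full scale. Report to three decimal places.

sum of item variances = 2.79 + 1.88 + 1.54 + 0.85 + 2.59 + 1.35 + 0.90 = 11.90
Sum of distinct covariances = 16.10
total variance = sum of item variances + 2·Σcov = 11.90 + 2 × 16.10 = 44.10
α = (7/6)·(1 − 11.90/44.10) = 0.852

α = 0.852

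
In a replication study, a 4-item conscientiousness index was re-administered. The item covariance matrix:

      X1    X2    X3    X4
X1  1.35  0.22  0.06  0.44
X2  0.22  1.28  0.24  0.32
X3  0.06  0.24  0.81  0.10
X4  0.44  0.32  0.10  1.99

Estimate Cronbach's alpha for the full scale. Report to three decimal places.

Cronbach's alpha = 0.449

ΣVar(i) = 1.35 + 1.28 + 0.81 + 1.99 = 5.43
Sum of off-diagonal covariances = 1.38
Var(T) = 5.43 + 2 × 1.38 = 8.19
α = (k/(k−1))·(1 − ΣVar(i)/Var(T)) = (4/3)·(1 − 5.43/8.19) = 0.449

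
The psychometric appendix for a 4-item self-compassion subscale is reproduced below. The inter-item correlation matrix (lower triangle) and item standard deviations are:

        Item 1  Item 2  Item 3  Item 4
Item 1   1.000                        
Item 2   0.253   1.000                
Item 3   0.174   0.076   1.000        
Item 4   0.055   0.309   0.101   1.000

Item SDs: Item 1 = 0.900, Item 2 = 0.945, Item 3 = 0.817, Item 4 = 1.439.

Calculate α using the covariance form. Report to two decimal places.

Σσ²ᵢ = 0.900² + 0.945² + 0.817² + 1.439² = 4.4412
Covariances σ_ij = r_ij · s_i · s_j:
  σ(Item 1,Item 2) = 0.253 × 0.900 × 0.945 = 0.2152
  σ(Item 1,Item 3) = 0.174 × 0.900 × 0.817 = 0.1279
  σ(Item 1,Item 4) = 0.055 × 0.900 × 1.439 = 0.0712
  σ(Item 2,Item 3) = 0.076 × 0.945 × 0.817 = 0.0587
  σ(Item 2,Item 4) = 0.309 × 0.945 × 1.439 = 0.4202
  σ(Item 3,Item 4) = 0.101 × 0.817 × 1.439 = 0.1187
σ²_T = Σσ²ᵢ + 2·Σσ_ij = 4.4412 + 2 × 1.0119 = 6.4650
α = (4/3)·(1 − 4.4412/6.4650) = 0.42

α = 0.42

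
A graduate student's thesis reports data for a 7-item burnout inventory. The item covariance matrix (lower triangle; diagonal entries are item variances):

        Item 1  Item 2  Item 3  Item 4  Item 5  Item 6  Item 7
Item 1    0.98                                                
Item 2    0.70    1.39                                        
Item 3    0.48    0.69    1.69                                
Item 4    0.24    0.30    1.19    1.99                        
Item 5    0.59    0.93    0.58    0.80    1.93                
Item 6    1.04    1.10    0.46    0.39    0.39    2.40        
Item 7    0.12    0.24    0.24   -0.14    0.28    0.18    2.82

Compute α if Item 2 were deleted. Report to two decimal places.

Remaining items: Item 1, Item 3, Item 4, Item 5, Item 6, Item 7 (k = 6).
Σσ²ᵢ = 0.98 + 1.69 + 1.99 + 1.93 + 2.40 + 2.82 = 11.81
σ²_total = 11.81 + 2 × 6.84 = 25.49
α (item deleted) = (6/5)·(1 − 11.81/25.49) = 0.64

α = 0.64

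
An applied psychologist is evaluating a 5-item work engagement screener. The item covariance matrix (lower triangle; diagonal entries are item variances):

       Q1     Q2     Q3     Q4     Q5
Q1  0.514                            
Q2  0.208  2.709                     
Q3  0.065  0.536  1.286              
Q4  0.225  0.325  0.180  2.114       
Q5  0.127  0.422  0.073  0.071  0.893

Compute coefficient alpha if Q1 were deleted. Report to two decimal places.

α = 0.42

Remaining items: Q2, Q3, Q4, Q5 (k = 4).
Σσᵢ² = 2.709 + 1.286 + 2.114 + 0.893 = 7.002
σ²_T = 7.002 + 2 × 1.607 = 10.216
α (item deleted) = (4/3)·(1 − 7.002/10.216) = 0.42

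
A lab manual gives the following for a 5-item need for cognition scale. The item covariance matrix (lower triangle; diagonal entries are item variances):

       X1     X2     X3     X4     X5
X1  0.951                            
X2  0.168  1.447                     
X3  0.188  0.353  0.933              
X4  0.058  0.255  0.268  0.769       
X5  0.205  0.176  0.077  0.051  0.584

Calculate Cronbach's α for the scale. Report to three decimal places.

α = 0.543

sum of item variances = 0.951 + 1.447 + 0.933 + 0.769 + 0.584 = 4.684
Sum of off-diagonal covariances = 1.799
Var(T) = 4.684 + 2 × 1.799 = 8.282
α = (k/(k−1))·(1 − sum of item variances/Var(T)) = (5/4)·(1 − 4.684/8.282) = 0.543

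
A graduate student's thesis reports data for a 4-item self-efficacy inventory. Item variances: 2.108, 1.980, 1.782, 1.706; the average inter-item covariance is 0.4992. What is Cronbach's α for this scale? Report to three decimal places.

sum of item variances = 2.108 + 1.980 + 1.782 + 1.706 = 7.576
Sum of the 6 distinct covariances = 6 × 0.4992 = 2.9952
total variance = sum of item variances + 2·Σcov = 7.576 + 2 × 2.9952 = 13.5664
α = (4/3)·(1 − 7.576/13.5664) = 0.589

α = 0.589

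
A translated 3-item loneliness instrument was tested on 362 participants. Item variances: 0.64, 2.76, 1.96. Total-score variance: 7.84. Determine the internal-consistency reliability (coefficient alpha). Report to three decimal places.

ΣVar(i) = 0.64 + 2.76 + 1.96 = 5.36
α = (k/(k−1))·(1 − ΣVar(i)/σ²_total) = (3/2)·(1 − 5.36/7.84) = 0.474

coefficient alpha = 0.474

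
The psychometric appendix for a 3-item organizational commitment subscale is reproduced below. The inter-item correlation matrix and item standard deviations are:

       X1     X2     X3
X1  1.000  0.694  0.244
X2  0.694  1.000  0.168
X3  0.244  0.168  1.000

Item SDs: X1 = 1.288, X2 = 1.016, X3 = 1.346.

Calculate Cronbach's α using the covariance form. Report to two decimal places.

α = 0.61

Σσ²ᵢ = 1.288² + 1.016² + 1.346² = 4.5029
Covariances σ_ij = r_ij · s_i · s_j:
  σ(X1,X2) = 0.694 × 1.288 × 1.016 = 0.9082
  σ(X1,X3) = 0.244 × 1.288 × 1.346 = 0.4230
  σ(X2,X3) = 0.168 × 1.016 × 1.346 = 0.2297
σ²_T = Σσ²ᵢ + 2·Σσ_ij = 4.5029 + 2 × 1.5609 = 7.6247
α = (3/2)·(1 − 4.5029/7.6247) = 0.61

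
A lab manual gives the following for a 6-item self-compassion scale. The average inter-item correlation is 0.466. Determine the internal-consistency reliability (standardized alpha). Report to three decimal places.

α = 0.840

Standardized α = k·r̄ / (1 + (k−1)·r̄) = 6 × 0.466 / (1 + 5 × 0.466)
  = 2.7960 / 3.3300 = 0.840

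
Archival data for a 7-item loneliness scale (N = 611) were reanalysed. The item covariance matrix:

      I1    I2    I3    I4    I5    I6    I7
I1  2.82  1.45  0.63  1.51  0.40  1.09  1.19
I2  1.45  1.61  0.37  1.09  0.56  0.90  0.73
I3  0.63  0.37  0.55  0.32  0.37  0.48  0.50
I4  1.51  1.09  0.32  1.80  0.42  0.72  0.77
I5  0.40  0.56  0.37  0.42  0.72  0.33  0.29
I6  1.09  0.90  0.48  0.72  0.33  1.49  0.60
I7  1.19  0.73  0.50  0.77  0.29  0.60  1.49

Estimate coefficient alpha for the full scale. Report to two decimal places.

Σσᵢ² = 2.82 + 1.61 + 0.55 + 1.80 + 0.72 + 1.49 + 1.49 = 10.48
Sum of the distinct covariances = 14.72
σ²_total = 10.48 + 2 × 14.72 = 39.92
α = (k/(k−1))·(1 − Σσᵢ²/σ²_total) = (7/6)·(1 − 10.48/39.92) = 0.86

α = 0.86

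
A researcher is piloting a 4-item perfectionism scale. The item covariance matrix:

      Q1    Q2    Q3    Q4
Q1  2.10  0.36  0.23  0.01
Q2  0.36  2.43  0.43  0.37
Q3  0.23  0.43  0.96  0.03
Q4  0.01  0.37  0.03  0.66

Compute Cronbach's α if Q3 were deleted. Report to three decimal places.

α = 0.333

Remaining items: Q1, Q2, Q4 (k = 3).
Σσᵢ² = 2.10 + 2.43 + 0.66 = 5.19
σ²_T = 5.19 + 2 × 0.74 = 6.67
α (item deleted) = (3/2)·(1 − 5.19/6.67) = 0.333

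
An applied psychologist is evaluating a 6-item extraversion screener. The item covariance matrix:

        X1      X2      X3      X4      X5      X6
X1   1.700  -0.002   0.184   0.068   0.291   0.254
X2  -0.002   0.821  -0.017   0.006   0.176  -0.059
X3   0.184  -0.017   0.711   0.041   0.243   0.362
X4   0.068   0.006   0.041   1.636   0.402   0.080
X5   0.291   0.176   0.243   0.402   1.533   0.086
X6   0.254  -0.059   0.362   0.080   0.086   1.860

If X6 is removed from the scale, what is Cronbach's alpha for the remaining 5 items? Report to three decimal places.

Cronbach's alpha = 0.379

Remaining items: X1, X2, X3, X4, X5 (k = 5).
Σσ²ᵢ = 1.700 + 0.821 + 0.711 + 1.636 + 1.533 = 6.401
σ²_T = 6.401 + 2 × 1.392 = 9.185
α (item deleted) = (5/4)·(1 − 6.401/9.185) = 0.379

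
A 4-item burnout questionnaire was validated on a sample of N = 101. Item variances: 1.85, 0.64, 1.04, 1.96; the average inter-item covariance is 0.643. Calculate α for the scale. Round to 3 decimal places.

α = 0.779

Σσ²ᵢ = 1.85 + 0.64 + 1.04 + 1.96 = 5.49
Sum of the 6 distinct covariances = 6 × 0.643 = 3.858
σ²_T = Σσ²ᵢ + 2·Σcov = 5.49 + 2 × 3.858 = 13.206
α = (4/3)·(1 − 5.49/13.206) = 0.779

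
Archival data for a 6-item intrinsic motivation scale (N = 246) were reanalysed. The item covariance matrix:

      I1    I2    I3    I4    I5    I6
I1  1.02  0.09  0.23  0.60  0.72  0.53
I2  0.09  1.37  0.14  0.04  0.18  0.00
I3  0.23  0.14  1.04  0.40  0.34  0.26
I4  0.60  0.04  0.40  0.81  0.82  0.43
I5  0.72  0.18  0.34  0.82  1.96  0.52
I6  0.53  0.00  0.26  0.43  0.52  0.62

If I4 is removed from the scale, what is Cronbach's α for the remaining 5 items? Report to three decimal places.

Remaining items: I1, I2, I3, I5, I6 (k = 5).
sum of item variances = 1.02 + 1.37 + 1.04 + 1.96 + 0.62 = 6.01
σ²_T = 6.01 + 2 × 3.01 = 12.03
α (item deleted) = (5/4)·(1 − 6.01/12.03) = 0.626

α = 0.626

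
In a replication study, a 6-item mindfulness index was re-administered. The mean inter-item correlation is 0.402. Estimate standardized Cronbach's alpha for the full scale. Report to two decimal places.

Standardized α = k·r̄ / (1 + (k−1)·r̄) = 6 × 0.402 / (1 + 5 × 0.402)
  = 2.4120 / 3.0100 = 0.80

standardized Cronbach's alpha = 0.80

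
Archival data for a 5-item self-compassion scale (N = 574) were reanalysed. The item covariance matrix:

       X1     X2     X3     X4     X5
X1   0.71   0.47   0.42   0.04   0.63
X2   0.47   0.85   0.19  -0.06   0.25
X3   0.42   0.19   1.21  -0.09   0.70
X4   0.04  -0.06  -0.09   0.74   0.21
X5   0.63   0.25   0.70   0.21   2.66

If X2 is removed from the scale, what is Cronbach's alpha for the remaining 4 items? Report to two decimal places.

Cronbach's alpha = 0.56

Remaining items: X1, X3, X4, X5 (k = 4).
Σσ²ᵢ = 0.71 + 1.21 + 0.74 + 2.66 = 5.32
σ²_total = 5.32 + 2 × 1.91 = 9.14
α (item deleted) = (4/3)·(1 − 5.32/9.14) = 0.56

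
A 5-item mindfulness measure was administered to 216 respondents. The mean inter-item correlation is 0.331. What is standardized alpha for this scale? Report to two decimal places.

α = 0.71

Standardized α = k·r̄ / (1 + (k−1)·r̄) = 5 × 0.331 / (1 + 4 × 0.331)
  = 1.6550 / 2.3240 = 0.71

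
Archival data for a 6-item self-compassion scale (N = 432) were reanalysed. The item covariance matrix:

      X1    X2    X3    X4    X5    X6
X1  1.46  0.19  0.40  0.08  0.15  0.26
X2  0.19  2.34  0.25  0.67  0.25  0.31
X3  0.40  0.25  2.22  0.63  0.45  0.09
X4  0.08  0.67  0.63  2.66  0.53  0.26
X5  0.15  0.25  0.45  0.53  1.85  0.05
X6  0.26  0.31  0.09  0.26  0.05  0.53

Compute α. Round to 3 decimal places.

Σσ²ᵢ = 1.46 + 2.34 + 2.22 + 2.66 + 1.85 + 0.53 = 11.06
Σ_{i<j} σ_ij = 4.57
total variance = 11.06 + 2 × 4.57 = 20.20
α = (k/(k−1))·(1 − Σσ²ᵢ/total variance) = (6/5)·(1 − 11.06/20.20) = 0.543

α = 0.543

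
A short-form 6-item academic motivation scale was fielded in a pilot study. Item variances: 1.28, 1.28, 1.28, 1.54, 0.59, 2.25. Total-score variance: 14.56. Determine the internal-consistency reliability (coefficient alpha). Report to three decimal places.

Σσ²ᵢ = 1.28 + 1.28 + 1.28 + 1.54 + 0.59 + 2.25 = 8.22
α = (k/(k−1))·(1 − Σσ²ᵢ/total variance) = (6/5)·(1 − 8.22/14.56) = 0.523

α = 0.523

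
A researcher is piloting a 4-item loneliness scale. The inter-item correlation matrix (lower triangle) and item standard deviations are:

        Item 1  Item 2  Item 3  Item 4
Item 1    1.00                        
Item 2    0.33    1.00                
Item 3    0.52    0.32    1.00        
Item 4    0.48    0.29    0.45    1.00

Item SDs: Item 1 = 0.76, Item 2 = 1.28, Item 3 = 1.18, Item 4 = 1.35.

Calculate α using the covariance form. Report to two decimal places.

α = 0.70

Σσ²ᵢ = 0.76² + 1.28² + 1.18² + 1.35² = 5.4309
Covariances σ_ij = r_ij · s_i · s_j:
  σ(Item 1,Item 2) = 0.33 × 0.76 × 1.28 = 0.3210
  σ(Item 1,Item 3) = 0.52 × 0.76 × 1.18 = 0.4663
  σ(Item 1,Item 4) = 0.48 × 0.76 × 1.35 = 0.4925
  σ(Item 2,Item 3) = 0.32 × 1.28 × 1.18 = 0.4833
  σ(Item 2,Item 4) = 0.29 × 1.28 × 1.35 = 0.5011
  σ(Item 3,Item 4) = 0.45 × 1.18 × 1.35 = 0.7169
σ²_T = Σσ²ᵢ + 2·Σσ_ij = 5.4309 + 2 × 2.9811 = 11.3931
α = (4/3)·(1 − 5.4309/11.3931) = 0.70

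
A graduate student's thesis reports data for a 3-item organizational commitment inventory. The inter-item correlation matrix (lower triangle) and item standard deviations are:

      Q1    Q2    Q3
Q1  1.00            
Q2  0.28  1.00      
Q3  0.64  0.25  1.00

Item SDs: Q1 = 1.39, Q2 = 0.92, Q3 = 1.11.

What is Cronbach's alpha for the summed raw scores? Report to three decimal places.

Cronbach's alpha = 0.666

Σσ²ᵢ = 1.39² + 0.92² + 1.11² = 4.0106
Covariances σ_ij = r_ij · s_i · s_j:
  σ(Q1,Q2) = 0.28 × 1.39 × 0.92 = 0.3581
  σ(Q1,Q3) = 0.64 × 1.39 × 1.11 = 0.9875
  σ(Q2,Q3) = 0.25 × 0.92 × 1.11 = 0.2553
σ²_T = Σσ²ᵢ + 2·Σσ_ij = 4.0106 + 2 × 1.6009 = 7.2124
α = (3/2)·(1 − 4.0106/7.2124) = 0.666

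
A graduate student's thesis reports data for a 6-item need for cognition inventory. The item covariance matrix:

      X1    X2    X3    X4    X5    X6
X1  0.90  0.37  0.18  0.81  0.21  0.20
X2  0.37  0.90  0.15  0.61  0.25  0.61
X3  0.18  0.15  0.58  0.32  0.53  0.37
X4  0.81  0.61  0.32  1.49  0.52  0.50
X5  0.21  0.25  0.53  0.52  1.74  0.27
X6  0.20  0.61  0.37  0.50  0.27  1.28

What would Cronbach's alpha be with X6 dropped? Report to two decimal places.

Remaining items: X1, X2, X3, X4, X5 (k = 5).
sum of item variances = 0.90 + 0.90 + 0.58 + 1.49 + 1.74 = 5.61
total variance = 5.61 + 2 × 3.95 = 13.51
α (item deleted) = (5/4)·(1 − 5.61/13.51) = 0.73

Cronbach's alpha = 0.73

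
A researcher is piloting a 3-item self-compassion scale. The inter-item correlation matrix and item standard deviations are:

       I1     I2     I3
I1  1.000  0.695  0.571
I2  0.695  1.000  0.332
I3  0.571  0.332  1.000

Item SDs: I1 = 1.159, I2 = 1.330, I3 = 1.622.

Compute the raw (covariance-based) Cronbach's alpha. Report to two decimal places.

Σσ²ᵢ = 1.159² + 1.330² + 1.622² = 5.7431
Covariances σ_ij = r_ij · s_i · s_j:
  σ(I1,I2) = 0.695 × 1.159 × 1.330 = 1.0713
  σ(I1,I3) = 0.571 × 1.159 × 1.622 = 1.0734
  σ(I2,I3) = 0.332 × 1.330 × 1.622 = 0.7162
σ²_T = Σσ²ᵢ + 2·Σσ_ij = 5.7431 + 2 × 2.8609 = 11.4649
α = (3/2)·(1 − 5.7431/11.4649) = 0.75

Cronbach's alpha = 0.75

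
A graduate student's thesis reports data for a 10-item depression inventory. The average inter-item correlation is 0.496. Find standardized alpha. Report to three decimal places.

Standardized α = k·r̄ / (1 + (k−1)·r̄) = 10 × 0.496 / (1 + 9 × 0.496)
  = 4.9600 / 5.4640 = 0.908

α = 0.908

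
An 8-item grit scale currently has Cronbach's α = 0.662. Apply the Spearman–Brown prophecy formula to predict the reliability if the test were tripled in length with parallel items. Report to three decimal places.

predicted reliability = 0.855

Length factor m = 3
α' = m·α / (1 + (m−1)·α)
   = 3 × 0.662 / (1 + (3 − 1) × 0.662)
   = 1.9860 / 2.3240 = 0.855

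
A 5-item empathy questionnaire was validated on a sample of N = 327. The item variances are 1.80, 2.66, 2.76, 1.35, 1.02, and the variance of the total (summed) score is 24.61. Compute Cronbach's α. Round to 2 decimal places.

α = 0.76

Σσᵢ² = 1.80 + 2.66 + 2.76 + 1.35 + 1.02 = 9.59
α = (k/(k−1))·(1 − Σσᵢ²/total variance) = (5/4)·(1 − 9.59/24.61) = 0.76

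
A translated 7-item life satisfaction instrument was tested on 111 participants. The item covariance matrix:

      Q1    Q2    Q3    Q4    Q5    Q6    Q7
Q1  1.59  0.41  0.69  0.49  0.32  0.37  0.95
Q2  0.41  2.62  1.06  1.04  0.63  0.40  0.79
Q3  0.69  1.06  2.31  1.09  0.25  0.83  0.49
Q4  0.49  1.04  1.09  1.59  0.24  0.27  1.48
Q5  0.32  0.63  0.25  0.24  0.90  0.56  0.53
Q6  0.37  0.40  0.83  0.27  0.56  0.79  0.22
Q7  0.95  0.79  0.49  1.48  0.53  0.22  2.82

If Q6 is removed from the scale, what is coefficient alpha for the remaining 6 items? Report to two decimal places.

Remaining items: Q1, Q2, Q3, Q4, Q5, Q7 (k = 6).
Σσᵢ² = 1.59 + 2.62 + 2.31 + 1.59 + 0.90 + 2.82 = 11.83
σ²_T = 11.83 + 2 × 10.46 = 32.75
α (item deleted) = (6/5)·(1 − 11.83/32.75) = 0.77

α = 0.77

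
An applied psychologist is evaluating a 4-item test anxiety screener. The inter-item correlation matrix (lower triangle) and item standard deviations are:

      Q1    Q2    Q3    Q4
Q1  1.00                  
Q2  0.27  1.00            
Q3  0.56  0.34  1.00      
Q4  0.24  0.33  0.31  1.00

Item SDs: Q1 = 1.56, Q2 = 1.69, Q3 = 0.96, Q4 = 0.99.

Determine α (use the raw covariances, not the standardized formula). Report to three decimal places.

α = 0.640

Σσ²ᵢ = 1.56² + 1.69² + 0.96² + 0.99² = 7.1914
Covariances σ_ij = r_ij · s_i · s_j:
  σ(Q1,Q2) = 0.27 × 1.56 × 1.69 = 0.7118
  σ(Q1,Q3) = 0.56 × 1.56 × 0.96 = 0.8387
  σ(Q1,Q4) = 0.24 × 1.56 × 0.99 = 0.3707
  σ(Q2,Q3) = 0.34 × 1.69 × 0.96 = 0.5516
  σ(Q2,Q4) = 0.33 × 1.69 × 0.99 = 0.5521
  σ(Q3,Q4) = 0.31 × 0.96 × 0.99 = 0.2946
σ²_T = Σσ²ᵢ + 2·Σσ_ij = 7.1914 + 2 × 3.3195 = 13.8304
α = (4/3)·(1 − 7.1914/13.8304) = 0.640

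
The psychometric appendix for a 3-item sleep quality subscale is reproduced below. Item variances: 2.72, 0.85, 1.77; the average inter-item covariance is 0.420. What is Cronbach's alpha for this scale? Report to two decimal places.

α = 0.48

ΣVar(i) = 2.72 + 0.85 + 1.77 = 5.34
Sum of the 3 distinct covariances = 3 × 0.420 = 1.260
σ²_T = ΣVar(i) + 2·Σcov = 5.34 + 2 × 1.260 = 7.860
α = (3/2)·(1 − 5.34/7.860) = 0.48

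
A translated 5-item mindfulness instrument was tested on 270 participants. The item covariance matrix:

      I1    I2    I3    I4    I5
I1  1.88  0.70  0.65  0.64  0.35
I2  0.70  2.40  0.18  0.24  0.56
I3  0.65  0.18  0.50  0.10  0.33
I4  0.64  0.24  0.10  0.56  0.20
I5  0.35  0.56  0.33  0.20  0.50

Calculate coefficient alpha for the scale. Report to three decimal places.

Σσᵢ² = 1.88 + 2.40 + 0.50 + 0.56 + 0.50 = 5.84
Sum of the distinct covariances = 3.95
σ²_T = 5.84 + 2 × 3.95 = 13.74
α = (k/(k−1))·(1 − Σσᵢ²/σ²_T) = (5/4)·(1 − 5.84/13.74) = 0.719

α = 0.719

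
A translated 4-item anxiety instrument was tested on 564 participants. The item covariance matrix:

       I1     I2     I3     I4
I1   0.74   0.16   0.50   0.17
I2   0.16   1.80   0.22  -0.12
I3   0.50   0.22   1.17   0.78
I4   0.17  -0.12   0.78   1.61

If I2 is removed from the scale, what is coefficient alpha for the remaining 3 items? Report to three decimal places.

Remaining items: I1, I3, I4 (k = 3).
ΣVar(i) = 0.74 + 1.17 + 1.61 = 3.52
σ²_T = 3.52 + 2 × 1.45 = 6.42
α (item deleted) = (3/2)·(1 − 3.52/6.42) = 0.678

α = 0.678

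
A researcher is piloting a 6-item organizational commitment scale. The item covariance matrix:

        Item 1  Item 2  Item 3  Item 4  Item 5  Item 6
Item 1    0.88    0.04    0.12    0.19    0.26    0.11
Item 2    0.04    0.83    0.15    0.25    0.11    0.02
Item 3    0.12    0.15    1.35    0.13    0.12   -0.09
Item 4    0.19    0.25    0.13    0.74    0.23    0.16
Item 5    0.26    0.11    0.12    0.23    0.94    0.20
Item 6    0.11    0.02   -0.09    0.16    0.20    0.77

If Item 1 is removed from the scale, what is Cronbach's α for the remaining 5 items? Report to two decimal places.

Remaining items: Item 2, Item 3, Item 4, Item 5, Item 6 (k = 5).
Σσᵢ² = 0.83 + 1.35 + 0.74 + 0.94 + 0.77 = 4.63
σ²_total = 4.63 + 2 × 1.28 = 7.19
α (item deleted) = (5/4)·(1 − 4.63/7.19) = 0.45

α = 0.45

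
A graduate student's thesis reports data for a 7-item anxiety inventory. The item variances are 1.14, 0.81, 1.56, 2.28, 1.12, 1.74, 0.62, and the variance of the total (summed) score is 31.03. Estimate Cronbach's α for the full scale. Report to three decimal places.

Cronbach's α = 0.818

Σσᵢ² = 1.14 + 0.81 + 1.56 + 2.28 + 1.12 + 1.74 + 0.62 = 9.27
α = (k/(k−1))·(1 − Σσᵢ²/σ²_T) = (7/6)·(1 − 9.27/31.03) = 0.818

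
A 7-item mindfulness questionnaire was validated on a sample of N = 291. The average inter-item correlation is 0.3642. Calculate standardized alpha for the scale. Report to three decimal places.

standardized alpha = 0.800

Standardized α = k·r̄ / (1 + (k−1)·r̄) = 7 × 0.3642 / (1 + 6 × 0.3642)
  = 2.5494 / 3.1852 = 0.800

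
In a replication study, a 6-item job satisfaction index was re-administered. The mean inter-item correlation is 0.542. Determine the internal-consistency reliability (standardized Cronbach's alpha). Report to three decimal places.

Standardized α = k·r̄ / (1 + (k−1)·r̄) = 6 × 0.542 / (1 + 5 × 0.542)
  = 3.2520 / 3.7100 = 0.877

α = 0.877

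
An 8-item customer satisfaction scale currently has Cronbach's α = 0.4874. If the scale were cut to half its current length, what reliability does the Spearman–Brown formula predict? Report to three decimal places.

predicted reliability = 0.322

Length factor m = 1/2
α' = m·α / (1 − (1−m)·α)
   = 1/2 × 0.4874 / (1 − (1 − 1/2) × 0.4874)
   = 0.2437 / 0.7563 = 0.322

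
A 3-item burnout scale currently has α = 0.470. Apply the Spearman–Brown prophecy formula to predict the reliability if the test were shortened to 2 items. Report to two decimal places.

Length factor m = 2/3 = 0.6667
α' = m·α / (1 − (1−m)·α)
   = 2/3 × 0.470 / (1 − (1 − 2/3) × 0.470)
   = 0.3133 / 0.8433 = 0.37

predicted reliability = 0.37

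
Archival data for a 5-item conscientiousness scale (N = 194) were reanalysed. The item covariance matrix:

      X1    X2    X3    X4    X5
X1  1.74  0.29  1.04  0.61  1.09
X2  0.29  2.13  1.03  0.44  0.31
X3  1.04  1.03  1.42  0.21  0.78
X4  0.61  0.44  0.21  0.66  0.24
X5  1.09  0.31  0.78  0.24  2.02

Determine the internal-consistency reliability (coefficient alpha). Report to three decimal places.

ΣVar(i) = 1.74 + 2.13 + 1.42 + 0.66 + 2.02 = 7.97
Σ_{i<j} σ_ij = 6.04
σ²_T = 7.97 + 2 × 6.04 = 20.05
α = (k/(k−1))·(1 − ΣVar(i)/σ²_T) = (5/4)·(1 − 7.97/20.05) = 0.753

coefficient alpha = 0.753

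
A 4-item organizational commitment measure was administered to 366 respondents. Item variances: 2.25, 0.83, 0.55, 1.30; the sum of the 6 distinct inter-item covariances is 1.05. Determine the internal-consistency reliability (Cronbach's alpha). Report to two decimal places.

ΣVar(i) = 2.25 + 0.83 + 0.55 + 1.30 = 4.93
Sum of distinct covariances = 1.05
Var(T) = ΣVar(i) + 2·Σcov = 4.93 + 2 × 1.05 = 7.03
α = (4/3)·(1 − 4.93/7.03) = 0.40

α = 0.40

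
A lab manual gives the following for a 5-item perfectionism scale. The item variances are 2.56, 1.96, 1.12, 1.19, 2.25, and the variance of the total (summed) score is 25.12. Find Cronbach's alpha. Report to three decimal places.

ΣVar(i) = 2.56 + 1.96 + 1.12 + 1.19 + 2.25 = 9.08
α = (k/(k−1))·(1 − ΣVar(i)/σ²_T) = (5/4)·(1 − 9.08/25.12) = 0.798

Cronbach's alpha = 0.798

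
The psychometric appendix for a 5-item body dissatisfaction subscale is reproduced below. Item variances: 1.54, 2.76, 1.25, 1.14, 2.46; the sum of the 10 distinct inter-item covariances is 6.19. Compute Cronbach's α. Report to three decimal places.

α = 0.719

Σσᵢ² = 1.54 + 2.76 + 1.25 + 1.14 + 2.46 = 9.15
Sum of distinct covariances = 6.19
σ²_T = Σσᵢ² + 2·Σcov = 9.15 + 2 × 6.19 = 21.53
α = (5/4)·(1 − 9.15/21.53) = 0.719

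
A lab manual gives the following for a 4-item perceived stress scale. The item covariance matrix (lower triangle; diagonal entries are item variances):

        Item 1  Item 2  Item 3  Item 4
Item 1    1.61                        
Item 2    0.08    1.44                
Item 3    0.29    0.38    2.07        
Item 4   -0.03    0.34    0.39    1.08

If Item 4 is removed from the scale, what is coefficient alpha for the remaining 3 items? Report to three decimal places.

Remaining items: Item 1, Item 2, Item 3 (k = 3).
sum of item variances = 1.61 + 1.44 + 2.07 = 5.12
σ²_total = 5.12 + 2 × 0.75 = 6.62
α (item deleted) = (3/2)·(1 − 5.12/6.62) = 0.340

coefficient alpha = 0.340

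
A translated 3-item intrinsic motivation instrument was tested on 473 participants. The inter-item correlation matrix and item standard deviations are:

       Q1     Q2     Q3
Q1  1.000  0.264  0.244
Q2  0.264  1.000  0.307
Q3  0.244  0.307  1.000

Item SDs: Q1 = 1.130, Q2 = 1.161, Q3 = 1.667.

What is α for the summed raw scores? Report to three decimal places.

α = 0.512

Σσ²ᵢ = 1.130² + 1.161² + 1.667² = 5.4037
Covariances σ_ij = r_ij · s_i · s_j:
  σ(Q1,Q2) = 0.264 × 1.130 × 1.161 = 0.3463
  σ(Q1,Q3) = 0.244 × 1.130 × 1.667 = 0.4596
  σ(Q2,Q3) = 0.307 × 1.161 × 1.667 = 0.5942
σ²_T = Σσ²ᵢ + 2·Σσ_ij = 5.4037 + 2 × 1.4001 = 8.2039
α = (3/2)·(1 − 5.4037/8.2039) = 0.512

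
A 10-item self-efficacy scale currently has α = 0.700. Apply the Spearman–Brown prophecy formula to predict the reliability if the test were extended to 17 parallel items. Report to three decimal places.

predicted reliability = 0.799

Length factor m = 17/10 = 1.7000
α' = m·α / (1 + (m−1)·α)
   = 17/10 × 0.700 / (1 + (17/10 − 1) × 0.700)
   = 1.1900 / 1.4900 = 0.799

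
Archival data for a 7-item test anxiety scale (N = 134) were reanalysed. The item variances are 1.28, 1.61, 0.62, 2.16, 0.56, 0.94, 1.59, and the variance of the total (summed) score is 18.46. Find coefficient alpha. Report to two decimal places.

coefficient alpha = 0.61

Σσ²ᵢ = 1.28 + 1.61 + 0.62 + 2.16 + 0.56 + 0.94 + 1.59 = 8.76
α = (k/(k−1))·(1 − Σσ²ᵢ/σ²_total) = (7/6)·(1 − 8.76/18.46) = 0.61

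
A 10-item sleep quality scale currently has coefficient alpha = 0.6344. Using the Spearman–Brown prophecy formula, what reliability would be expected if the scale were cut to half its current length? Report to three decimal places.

Length factor m = 1/2
α' = m·α / (1 − (1−m)·α)
   = 1/2 × 0.6344 / (1 − (1 − 1/2) × 0.6344)
   = 0.3172 / 0.6828 = 0.465

predicted reliability = 0.465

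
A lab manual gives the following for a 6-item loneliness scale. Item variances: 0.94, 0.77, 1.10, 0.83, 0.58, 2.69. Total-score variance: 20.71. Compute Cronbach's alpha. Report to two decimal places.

α = 0.80

Σσ²ᵢ = 0.94 + 0.77 + 1.10 + 0.83 + 0.58 + 2.69 = 6.91
α = (k/(k−1))·(1 − Σσ²ᵢ/Var(T)) = (6/5)·(1 − 6.91/20.71) = 0.80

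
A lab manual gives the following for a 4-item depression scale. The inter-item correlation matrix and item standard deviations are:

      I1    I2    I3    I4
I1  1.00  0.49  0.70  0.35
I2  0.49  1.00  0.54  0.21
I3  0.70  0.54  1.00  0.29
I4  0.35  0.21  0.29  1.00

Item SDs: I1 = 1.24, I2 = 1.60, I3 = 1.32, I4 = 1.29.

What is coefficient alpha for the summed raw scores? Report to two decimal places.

Σσ²ᵢ = 1.24² + 1.60² + 1.32² + 1.29² = 7.5041
Covariances σ_ij = r_ij · s_i · s_j:
  σ(I1,I2) = 0.49 × 1.24 × 1.60 = 0.9722
  σ(I1,I3) = 0.70 × 1.24 × 1.32 = 1.1458
  σ(I1,I4) = 0.35 × 1.24 × 1.29 = 0.5599
  σ(I2,I3) = 0.54 × 1.60 × 1.32 = 1.1405
  σ(I2,I4) = 0.21 × 1.60 × 1.29 = 0.4334
  σ(I3,I4) = 0.29 × 1.32 × 1.29 = 0.4938
σ²_T = Σσ²ᵢ + 2·Σσ_ij = 7.5041 + 2 × 4.7456 = 16.9953
α = (4/3)·(1 − 7.5041/16.9953) = 0.74

α = 0.74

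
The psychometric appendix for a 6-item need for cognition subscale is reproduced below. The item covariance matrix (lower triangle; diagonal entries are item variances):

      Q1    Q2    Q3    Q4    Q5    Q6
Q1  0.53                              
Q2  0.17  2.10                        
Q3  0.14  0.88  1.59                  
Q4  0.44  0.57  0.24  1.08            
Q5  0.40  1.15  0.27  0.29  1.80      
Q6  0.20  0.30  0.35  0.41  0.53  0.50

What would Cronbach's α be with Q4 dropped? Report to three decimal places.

Remaining items: Q1, Q2, Q3, Q5, Q6 (k = 5).
Σσᵢ² = 0.53 + 2.10 + 1.59 + 1.80 + 0.50 = 6.52
σ²_total = 6.52 + 2 × 4.39 = 15.30
α (item deleted) = (5/4)·(1 − 6.52/15.30) = 0.717

Cronbach's α = 0.717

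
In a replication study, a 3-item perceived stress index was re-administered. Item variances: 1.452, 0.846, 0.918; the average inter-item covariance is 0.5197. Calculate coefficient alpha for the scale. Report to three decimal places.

Σσᵢ² = 1.452 + 0.846 + 0.918 = 3.216
Sum of the 3 distinct covariances = 3 × 0.5197 = 1.5591
total variance = Σσᵢ² + 2·Σcov = 3.216 + 2 × 1.5591 = 6.3342
α = (3/2)·(1 − 3.216/6.3342) = 0.738

α = 0.738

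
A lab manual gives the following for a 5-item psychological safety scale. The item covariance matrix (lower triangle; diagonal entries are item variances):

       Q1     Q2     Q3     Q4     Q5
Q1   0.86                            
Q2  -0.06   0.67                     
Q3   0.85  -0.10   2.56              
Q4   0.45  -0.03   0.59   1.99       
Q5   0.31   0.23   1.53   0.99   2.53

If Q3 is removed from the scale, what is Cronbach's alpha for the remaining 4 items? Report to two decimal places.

α = 0.51

Remaining items: Q1, Q2, Q4, Q5 (k = 4).
Σσ²ᵢ = 0.86 + 0.67 + 1.99 + 2.53 = 6.05
Var(T) = 6.05 + 2 × 1.89 = 9.83
α (item deleted) = (4/3)·(1 − 6.05/9.83) = 0.51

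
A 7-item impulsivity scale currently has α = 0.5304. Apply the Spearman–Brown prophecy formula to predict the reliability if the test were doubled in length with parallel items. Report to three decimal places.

Length factor m = 2
α' = m·α / (1 + (m−1)·α)
   = 2 × 0.5304 / (1 + (2 − 1) × 0.5304)
   = 1.0608 / 1.5304 = 0.693

predicted reliability = 0.693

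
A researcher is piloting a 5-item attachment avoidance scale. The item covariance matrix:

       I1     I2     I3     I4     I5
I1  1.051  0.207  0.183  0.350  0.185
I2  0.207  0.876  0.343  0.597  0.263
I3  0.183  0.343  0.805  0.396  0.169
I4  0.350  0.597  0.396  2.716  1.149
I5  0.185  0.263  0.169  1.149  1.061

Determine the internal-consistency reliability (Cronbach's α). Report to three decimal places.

sum of item variances = 1.051 + 0.876 + 0.805 + 2.716 + 1.061 = 6.509
Sum of off-diagonal covariances = 3.842
Var(T) = 6.509 + 2 × 3.842 = 14.193
α = (k/(k−1))·(1 − sum of item variances/Var(T)) = (5/4)·(1 − 6.509/14.193) = 0.677

Cronbach's α = 0.677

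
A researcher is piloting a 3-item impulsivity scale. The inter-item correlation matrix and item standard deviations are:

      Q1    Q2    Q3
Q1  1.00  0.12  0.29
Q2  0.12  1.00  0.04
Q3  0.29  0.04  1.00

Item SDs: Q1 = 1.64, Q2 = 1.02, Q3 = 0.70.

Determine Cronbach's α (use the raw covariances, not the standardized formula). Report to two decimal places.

Σσ²ᵢ = 1.64² + 1.02² + 0.70² = 4.2200
Covariances σ_ij = r_ij · s_i · s_j:
  σ(Q1,Q2) = 0.12 × 1.64 × 1.02 = 0.2007
  σ(Q1,Q3) = 0.29 × 1.64 × 0.70 = 0.3329
  σ(Q2,Q3) = 0.04 × 1.02 × 0.70 = 0.0286
σ²_T = Σσ²ᵢ + 2·Σσ_ij = 4.2200 + 2 × 0.5622 = 5.3444
α = (3/2)·(1 − 4.2200/5.3444) = 0.32

α = 0.32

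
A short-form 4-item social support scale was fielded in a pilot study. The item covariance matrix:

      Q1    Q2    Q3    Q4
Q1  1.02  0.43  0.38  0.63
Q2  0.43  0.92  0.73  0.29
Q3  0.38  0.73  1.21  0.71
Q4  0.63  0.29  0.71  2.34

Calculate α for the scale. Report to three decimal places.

Σσᵢ² = 1.02 + 0.92 + 1.21 + 2.34 = 5.49
Sum of off-diagonal covariances = 3.17
σ²_total = 5.49 + 2 × 3.17 = 11.83
α = (k/(k−1))·(1 − Σσᵢ²/σ²_total) = (4/3)·(1 − 5.49/11.83) = 0.715

α = 0.715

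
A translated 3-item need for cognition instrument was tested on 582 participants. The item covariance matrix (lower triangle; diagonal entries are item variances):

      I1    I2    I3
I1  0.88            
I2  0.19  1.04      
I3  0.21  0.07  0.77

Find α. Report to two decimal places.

sum of item variances = 0.88 + 1.04 + 0.77 = 2.69
Sum of the distinct covariances = 0.47
σ²_T = 2.69 + 2 × 0.47 = 3.63
α = (k/(k−1))·(1 − sum of item variances/σ²_T) = (3/2)·(1 − 2.69/3.63) = 0.39

α = 0.39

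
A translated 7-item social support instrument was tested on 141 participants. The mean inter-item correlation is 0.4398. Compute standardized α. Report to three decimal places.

Standardized α = k·r̄ / (1 + (k−1)·r̄) = 7 × 0.4398 / (1 + 6 × 0.4398)
  = 3.0786 / 3.6388 = 0.846

standardized α = 0.846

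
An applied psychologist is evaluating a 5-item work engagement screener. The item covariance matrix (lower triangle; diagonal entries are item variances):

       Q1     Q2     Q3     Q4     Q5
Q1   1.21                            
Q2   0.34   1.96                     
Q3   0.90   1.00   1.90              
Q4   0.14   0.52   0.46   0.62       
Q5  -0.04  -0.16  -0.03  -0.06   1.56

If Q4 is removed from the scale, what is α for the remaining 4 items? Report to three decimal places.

Remaining items: Q1, Q2, Q3, Q5 (k = 4).
Σσ²ᵢ = 1.21 + 1.96 + 1.90 + 1.56 = 6.63
σ²_total = 6.63 + 2 × 2.01 = 10.65
α (item deleted) = (4/3)·(1 − 6.63/10.65) = 0.503

α = 0.503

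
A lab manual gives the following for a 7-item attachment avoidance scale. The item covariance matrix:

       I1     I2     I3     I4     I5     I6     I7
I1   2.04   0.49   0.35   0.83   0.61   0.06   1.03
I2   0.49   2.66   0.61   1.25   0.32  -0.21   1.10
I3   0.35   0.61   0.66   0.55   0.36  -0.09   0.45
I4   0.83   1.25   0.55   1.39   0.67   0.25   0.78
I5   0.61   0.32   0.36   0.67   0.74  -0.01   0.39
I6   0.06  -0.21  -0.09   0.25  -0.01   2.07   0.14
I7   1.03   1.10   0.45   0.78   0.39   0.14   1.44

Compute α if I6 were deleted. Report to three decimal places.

α = 0.824

Remaining items: I1, I2, I3, I4, I5, I7 (k = 6).
sum of item variances = 2.04 + 2.66 + 0.66 + 1.39 + 0.74 + 1.44 = 8.93
total variance = 8.93 + 2 × 9.79 = 28.51
α (item deleted) = (6/5)·(1 − 8.93/28.51) = 0.824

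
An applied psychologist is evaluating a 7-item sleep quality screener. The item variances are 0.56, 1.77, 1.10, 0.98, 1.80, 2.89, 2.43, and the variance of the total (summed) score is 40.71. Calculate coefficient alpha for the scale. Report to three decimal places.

ΣVar(i) = 0.56 + 1.77 + 1.10 + 0.98 + 1.80 + 2.89 + 2.43 = 11.53
α = (k/(k−1))·(1 − ΣVar(i)/Var(T)) = (7/6)·(1 − 11.53/40.71) = 0.836

coefficient alpha = 0.836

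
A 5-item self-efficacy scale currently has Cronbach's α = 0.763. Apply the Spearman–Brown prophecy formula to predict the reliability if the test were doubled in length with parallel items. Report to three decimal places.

Length factor m = 2
α' = m·α / (1 + (m−1)·α)
   = 2 × 0.763 / (1 + (2 − 1) × 0.763)
   = 1.5260 / 1.7630 = 0.866

predicted reliability = 0.866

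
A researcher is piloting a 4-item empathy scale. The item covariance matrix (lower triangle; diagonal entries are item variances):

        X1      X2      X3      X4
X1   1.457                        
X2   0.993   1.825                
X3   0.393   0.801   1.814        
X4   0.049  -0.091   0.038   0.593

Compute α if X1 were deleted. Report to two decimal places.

α = 0.39

Remaining items: X2, X3, X4 (k = 3).
Σσ²ᵢ = 1.825 + 1.814 + 0.593 = 4.232
σ²_T = 4.232 + 2 × 0.748 = 5.728
α (item deleted) = (3/2)·(1 − 4.232/5.728) = 0.39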